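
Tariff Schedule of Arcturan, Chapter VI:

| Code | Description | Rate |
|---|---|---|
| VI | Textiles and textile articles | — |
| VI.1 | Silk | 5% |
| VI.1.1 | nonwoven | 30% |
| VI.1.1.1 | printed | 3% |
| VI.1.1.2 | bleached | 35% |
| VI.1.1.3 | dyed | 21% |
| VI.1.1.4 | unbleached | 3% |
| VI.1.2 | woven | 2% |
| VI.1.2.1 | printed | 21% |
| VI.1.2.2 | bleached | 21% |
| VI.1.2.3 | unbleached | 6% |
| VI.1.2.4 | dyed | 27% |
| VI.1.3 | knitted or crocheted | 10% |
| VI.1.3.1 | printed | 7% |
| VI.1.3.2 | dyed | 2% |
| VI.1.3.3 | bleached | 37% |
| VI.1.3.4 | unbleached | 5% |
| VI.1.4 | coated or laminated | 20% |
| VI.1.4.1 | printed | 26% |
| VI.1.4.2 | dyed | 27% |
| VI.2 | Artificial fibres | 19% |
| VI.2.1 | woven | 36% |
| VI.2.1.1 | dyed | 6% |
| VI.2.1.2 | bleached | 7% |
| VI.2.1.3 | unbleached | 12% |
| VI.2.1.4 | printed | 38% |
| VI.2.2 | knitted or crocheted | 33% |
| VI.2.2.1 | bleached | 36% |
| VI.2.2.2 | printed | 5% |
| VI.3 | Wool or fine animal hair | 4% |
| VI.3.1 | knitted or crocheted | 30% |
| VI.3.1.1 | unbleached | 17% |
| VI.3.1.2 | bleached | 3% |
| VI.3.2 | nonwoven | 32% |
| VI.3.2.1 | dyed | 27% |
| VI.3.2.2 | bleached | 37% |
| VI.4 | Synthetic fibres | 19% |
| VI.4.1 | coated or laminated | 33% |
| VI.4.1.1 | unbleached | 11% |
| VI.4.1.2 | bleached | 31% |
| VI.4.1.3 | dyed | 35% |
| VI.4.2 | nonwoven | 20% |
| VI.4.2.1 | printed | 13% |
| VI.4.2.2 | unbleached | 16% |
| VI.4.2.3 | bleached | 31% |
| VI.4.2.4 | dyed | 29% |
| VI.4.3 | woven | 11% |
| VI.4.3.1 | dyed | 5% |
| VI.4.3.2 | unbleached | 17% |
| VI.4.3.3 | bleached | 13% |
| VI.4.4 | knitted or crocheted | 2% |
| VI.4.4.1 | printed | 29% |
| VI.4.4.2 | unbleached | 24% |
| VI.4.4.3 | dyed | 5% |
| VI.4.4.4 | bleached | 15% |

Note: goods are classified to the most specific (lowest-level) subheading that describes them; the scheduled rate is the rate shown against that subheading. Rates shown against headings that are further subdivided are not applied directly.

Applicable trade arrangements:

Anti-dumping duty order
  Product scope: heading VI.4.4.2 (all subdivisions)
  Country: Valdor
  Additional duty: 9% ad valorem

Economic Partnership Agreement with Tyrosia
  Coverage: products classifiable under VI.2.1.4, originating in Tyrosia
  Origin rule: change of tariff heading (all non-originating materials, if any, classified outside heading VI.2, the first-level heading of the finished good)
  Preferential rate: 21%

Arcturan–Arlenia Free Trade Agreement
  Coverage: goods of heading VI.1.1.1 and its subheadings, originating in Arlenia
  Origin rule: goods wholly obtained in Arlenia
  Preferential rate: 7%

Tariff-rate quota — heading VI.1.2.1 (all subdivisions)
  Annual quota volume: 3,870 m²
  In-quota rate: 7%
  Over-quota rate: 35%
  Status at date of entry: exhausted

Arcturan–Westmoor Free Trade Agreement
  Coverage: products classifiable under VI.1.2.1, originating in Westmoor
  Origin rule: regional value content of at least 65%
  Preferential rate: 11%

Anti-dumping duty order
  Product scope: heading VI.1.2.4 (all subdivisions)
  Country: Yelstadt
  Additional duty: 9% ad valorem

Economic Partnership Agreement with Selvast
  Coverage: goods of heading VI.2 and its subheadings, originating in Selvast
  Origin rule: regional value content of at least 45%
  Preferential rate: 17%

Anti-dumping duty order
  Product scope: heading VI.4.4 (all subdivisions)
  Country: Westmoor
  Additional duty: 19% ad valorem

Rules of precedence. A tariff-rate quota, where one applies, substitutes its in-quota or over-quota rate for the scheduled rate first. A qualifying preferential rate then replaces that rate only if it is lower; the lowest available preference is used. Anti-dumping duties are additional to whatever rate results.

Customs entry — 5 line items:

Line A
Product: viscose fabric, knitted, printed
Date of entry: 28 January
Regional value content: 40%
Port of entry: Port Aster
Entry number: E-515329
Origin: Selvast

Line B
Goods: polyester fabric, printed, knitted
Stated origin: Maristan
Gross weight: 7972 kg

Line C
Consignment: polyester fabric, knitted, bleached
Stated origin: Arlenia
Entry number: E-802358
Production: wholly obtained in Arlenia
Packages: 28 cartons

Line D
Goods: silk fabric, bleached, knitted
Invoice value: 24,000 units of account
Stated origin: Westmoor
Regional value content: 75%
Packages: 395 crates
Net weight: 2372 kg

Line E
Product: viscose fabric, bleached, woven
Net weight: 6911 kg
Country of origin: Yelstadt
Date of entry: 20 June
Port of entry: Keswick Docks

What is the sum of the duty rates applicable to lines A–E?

93%

Line A: viscose → VI.2; knitted → VI.2.2; printed → VI.2.2.2. Scheduled 5%. Selvast agreement on VI.2: RVC < 45%. → 5%.
Line B: polyester → VI.4; knitted → VI.4.4; printed → VI.4.4.1. Scheduled 29%. No special measure applies. → 29%.
Line C: polyester → VI.4; knitted → VI.4.4; bleached → VI.4.4.4. Scheduled 15%. Arlenia agreement on VI.1.1.1: VI.4.4.4 not covered. → 15%.
Line D: silk → VI.1; knitted → VI.1.3; bleached → VI.1.3.3. Scheduled 37%. Westmoor agreement on VI.1.2.1: VI.1.3.3 not covered. → 37%.
Line E: viscose → VI.2; woven → VI.2.1; bleached → VI.2.1.2. Scheduled 7%. No special measure applies. → 7%.
Sum: 5% + 29% + 15% + 37% + 7% = 93%.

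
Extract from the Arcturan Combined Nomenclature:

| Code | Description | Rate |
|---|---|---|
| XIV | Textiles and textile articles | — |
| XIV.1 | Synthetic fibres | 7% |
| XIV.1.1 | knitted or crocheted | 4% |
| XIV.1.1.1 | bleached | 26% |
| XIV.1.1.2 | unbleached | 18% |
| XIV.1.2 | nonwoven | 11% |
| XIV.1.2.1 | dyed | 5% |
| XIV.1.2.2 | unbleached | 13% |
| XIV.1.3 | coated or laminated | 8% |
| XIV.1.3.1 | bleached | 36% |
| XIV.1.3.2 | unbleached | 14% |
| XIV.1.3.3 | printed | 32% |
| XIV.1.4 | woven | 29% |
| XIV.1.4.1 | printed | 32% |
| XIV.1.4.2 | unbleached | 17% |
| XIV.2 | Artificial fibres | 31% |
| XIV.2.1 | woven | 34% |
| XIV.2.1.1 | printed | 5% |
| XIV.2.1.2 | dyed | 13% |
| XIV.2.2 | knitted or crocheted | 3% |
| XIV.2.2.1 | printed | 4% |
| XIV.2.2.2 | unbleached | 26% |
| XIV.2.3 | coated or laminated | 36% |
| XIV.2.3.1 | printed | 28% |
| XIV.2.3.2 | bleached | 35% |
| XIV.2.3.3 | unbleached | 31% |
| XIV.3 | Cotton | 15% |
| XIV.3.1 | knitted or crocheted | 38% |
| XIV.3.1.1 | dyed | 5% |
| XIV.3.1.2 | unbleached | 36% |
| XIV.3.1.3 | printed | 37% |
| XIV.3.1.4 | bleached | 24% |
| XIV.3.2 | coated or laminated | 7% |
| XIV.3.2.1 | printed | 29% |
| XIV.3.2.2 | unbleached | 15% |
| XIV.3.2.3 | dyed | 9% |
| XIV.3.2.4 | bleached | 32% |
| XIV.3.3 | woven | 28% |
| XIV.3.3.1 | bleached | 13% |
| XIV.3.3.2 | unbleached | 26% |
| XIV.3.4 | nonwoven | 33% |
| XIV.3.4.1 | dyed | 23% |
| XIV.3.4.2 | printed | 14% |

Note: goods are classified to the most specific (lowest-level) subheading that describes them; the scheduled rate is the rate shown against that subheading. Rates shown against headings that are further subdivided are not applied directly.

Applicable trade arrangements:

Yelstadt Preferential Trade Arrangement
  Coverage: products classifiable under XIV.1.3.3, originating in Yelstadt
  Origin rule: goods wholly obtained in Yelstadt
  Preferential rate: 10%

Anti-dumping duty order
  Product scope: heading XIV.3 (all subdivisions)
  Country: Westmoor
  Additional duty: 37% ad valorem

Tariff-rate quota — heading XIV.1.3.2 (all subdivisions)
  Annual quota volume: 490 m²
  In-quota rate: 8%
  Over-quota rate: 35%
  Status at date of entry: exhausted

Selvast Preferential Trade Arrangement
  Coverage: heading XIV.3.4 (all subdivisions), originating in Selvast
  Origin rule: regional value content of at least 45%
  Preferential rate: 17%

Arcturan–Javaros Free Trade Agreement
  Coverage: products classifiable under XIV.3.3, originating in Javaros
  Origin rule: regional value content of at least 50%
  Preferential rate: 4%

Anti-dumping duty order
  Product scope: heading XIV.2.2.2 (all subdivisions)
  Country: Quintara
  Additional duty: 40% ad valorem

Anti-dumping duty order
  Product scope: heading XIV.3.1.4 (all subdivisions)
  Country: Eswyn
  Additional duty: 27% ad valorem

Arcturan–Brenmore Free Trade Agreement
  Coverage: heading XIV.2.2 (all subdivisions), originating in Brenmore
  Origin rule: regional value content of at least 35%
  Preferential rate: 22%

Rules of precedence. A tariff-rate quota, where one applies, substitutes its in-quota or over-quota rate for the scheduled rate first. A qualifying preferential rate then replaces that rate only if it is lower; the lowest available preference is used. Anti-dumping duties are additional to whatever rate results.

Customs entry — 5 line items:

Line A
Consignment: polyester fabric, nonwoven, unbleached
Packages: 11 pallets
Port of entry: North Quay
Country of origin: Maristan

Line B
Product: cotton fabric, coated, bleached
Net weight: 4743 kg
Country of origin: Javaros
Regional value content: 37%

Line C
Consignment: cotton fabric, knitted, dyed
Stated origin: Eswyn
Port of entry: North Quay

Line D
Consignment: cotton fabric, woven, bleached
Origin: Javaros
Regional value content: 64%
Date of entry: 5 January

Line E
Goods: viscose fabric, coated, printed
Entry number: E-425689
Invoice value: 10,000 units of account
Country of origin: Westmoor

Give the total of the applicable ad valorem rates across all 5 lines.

Line A: polyester → XIV.1; nonwoven → XIV.1.2; unbleached → XIV.1.2.2. Scheduled 13%. No special measure applies. → 13%.
Line B: cotton → XIV.3; coated → XIV.3.2; bleached → XIV.3.2.4. Scheduled 32%. Javaros agreement on XIV.3.3: XIV.3.2.4 not covered. → 32%.
Line C: cotton → XIV.3; knitted → XIV.3.1; dyed → XIV.3.1.1. Scheduled 5%. No special measure applies. → 5%.
Line D: cotton → XIV.3; woven → XIV.3.3; bleached → XIV.3.3.1. Scheduled 13%. Javaros agreement on XIV.3.3: RVC ≥ 50% → 4% available; preferential 4%. → 4%.
Line E: viscose → XIV.2; coated → XIV.2.3; printed → XIV.2.3.1. Scheduled 28%. No special measure applies. → 28%.
Sum: 13% + 32% + 5% + 4% + 28% = 82%.

82%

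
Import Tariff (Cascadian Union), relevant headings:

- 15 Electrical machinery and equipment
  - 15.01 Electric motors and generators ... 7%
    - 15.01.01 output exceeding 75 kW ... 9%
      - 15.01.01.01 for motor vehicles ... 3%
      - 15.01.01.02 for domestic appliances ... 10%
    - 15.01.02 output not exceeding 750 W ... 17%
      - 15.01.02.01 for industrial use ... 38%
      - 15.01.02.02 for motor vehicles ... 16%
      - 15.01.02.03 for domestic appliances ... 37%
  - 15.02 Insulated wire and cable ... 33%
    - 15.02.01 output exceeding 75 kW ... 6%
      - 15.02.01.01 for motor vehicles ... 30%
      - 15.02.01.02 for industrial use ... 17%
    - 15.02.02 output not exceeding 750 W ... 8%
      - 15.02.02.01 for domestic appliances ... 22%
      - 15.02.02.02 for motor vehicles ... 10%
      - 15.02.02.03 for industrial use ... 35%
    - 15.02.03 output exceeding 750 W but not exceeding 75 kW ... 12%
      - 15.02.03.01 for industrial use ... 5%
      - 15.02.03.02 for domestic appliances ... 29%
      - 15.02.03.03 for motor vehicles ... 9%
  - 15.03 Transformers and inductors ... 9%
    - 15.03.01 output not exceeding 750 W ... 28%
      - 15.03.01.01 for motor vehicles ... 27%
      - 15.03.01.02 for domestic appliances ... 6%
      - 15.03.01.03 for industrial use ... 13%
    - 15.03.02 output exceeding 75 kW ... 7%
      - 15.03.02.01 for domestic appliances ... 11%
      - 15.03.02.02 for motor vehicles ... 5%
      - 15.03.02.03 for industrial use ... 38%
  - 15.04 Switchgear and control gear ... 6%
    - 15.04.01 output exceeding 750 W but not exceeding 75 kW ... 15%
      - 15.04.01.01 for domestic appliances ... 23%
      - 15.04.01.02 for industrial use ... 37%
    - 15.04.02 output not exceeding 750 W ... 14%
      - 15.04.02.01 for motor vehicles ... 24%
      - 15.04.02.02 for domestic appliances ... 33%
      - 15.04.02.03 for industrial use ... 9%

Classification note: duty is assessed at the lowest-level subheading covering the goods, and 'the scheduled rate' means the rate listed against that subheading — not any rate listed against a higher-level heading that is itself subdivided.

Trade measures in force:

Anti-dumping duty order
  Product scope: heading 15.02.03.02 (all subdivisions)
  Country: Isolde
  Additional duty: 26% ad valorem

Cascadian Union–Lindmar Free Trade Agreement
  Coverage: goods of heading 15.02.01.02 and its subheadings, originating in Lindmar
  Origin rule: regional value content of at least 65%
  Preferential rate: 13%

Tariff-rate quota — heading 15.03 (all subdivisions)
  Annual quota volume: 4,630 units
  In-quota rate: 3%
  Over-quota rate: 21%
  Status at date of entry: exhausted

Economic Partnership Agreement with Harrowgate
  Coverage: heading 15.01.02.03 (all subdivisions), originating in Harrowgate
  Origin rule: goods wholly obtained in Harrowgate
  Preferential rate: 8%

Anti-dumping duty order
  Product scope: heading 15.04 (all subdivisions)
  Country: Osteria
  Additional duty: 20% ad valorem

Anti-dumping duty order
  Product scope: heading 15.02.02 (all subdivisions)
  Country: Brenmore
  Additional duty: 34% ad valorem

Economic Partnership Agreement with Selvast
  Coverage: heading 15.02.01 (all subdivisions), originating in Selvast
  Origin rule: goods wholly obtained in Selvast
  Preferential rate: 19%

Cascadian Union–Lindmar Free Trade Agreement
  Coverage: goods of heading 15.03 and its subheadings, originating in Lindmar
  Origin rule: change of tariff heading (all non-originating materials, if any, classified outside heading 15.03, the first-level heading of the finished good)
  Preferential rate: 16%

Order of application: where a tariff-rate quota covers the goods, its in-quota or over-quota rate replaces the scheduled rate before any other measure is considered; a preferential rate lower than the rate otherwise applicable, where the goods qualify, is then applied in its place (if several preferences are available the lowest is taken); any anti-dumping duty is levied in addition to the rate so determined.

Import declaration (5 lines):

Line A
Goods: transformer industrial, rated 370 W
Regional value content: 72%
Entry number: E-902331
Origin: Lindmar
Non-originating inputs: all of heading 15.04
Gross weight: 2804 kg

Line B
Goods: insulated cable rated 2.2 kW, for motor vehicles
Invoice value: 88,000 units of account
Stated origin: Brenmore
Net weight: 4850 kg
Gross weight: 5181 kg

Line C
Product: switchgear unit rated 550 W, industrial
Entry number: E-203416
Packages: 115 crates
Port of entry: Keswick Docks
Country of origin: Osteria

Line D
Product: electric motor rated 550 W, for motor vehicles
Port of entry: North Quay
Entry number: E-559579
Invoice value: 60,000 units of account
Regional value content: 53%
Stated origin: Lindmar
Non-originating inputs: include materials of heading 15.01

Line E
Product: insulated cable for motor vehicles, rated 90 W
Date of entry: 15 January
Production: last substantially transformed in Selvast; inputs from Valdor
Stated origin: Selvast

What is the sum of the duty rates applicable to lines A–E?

80%

Line A: transformer → 15.03; rated 370 W → 15.03.01; industrial → 15.03.01.03. Scheduled 13%. quota on 15.03 exhausted → over-quota 21%; Lindmar agreement on 15.02.01.02: 15.03.01.03 not covered; Lindmar agreement on 15.03: CTH met → 16% available; preferential 16%. → 16%.
Line B: insulated cable → 15.02; rated 2.2 kW → 15.02.03; for motor vehicles → 15.02.03.03. Scheduled 9%. No special measure applies. → 9%.
Line C: switchgear unit → 15.04; rated 550 W → 15.04.02; industrial → 15.04.02.03. Scheduled 9%. anti-dumping (Osteria, 15.04): +20%; total 9% + 20% = 29%. → 29%.
Line D: electric motor → 15.01; rated 550 W → 15.01.02; for motor vehicles → 15.01.02.02. Scheduled 16%. Lindmar agreement on 15.02.01.02: 15.01.02.02 not covered; Lindmar agreement on 15.03: 15.01.02.02 not covered. → 16%.
Line E: insulated cable → 15.02; rated 90 W → 15.02.02; for motor vehicles → 15.02.02.02. Scheduled 10%. Selvast agreement on 15.02.01: 15.02.02.02 not covered. → 10%.
Sum: 16% + 9% + 29% + 16% + 10% = 80%.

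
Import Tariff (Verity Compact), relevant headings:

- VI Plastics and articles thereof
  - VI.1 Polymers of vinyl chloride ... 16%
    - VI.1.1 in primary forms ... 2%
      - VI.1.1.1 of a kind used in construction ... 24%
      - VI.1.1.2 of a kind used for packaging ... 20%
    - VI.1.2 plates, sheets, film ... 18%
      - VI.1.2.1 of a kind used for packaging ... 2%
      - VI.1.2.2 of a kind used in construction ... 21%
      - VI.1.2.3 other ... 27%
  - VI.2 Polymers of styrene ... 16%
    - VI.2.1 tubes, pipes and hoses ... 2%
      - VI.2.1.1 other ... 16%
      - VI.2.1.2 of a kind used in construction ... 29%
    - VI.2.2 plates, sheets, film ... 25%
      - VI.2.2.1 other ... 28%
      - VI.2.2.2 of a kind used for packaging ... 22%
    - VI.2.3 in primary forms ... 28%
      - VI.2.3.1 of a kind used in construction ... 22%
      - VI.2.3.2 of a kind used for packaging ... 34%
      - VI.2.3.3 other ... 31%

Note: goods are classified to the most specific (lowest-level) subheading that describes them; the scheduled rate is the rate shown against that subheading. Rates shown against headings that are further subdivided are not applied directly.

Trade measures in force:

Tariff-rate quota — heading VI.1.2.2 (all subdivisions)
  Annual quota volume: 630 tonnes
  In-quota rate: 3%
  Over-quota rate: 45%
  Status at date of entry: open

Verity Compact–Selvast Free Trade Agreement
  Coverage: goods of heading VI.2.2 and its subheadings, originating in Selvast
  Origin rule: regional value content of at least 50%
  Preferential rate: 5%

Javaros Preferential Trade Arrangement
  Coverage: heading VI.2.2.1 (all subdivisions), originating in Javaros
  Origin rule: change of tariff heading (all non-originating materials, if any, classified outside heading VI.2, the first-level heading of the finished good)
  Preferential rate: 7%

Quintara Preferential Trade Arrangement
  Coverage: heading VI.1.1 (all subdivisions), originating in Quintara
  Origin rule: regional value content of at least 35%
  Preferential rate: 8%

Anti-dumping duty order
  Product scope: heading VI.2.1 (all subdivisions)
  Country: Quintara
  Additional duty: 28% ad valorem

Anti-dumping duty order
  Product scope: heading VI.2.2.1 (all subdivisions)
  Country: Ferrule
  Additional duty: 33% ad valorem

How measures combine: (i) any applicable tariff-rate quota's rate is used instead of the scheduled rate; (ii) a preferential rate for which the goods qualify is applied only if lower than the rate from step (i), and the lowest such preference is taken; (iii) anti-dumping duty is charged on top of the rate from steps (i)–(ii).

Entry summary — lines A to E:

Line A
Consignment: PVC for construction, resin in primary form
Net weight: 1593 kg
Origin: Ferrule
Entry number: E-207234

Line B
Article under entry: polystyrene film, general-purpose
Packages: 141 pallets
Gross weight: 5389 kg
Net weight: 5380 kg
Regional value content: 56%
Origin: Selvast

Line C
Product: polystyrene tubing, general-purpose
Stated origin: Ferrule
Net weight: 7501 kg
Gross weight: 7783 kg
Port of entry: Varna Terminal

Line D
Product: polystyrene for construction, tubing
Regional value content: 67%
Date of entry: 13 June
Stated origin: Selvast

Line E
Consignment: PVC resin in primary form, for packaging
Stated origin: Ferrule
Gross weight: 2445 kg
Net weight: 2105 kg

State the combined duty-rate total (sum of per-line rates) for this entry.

94%

Line A: PVC → VI.1; resin in primary form → VI.1.1; for construction → VI.1.1.1. Scheduled 24%. No special measure applies. → 24%.
Line B: polystyrene → VI.2; film → VI.2.2; general-purpose → VI.2.2.1. Scheduled 28%. Selvast agreement on VI.2.2: RVC ≥ 50% → 5% available; preferential 5%. → 5%.
Line C: polystyrene → VI.2; tubing → VI.2.1; general-purpose → VI.2.1.1. Scheduled 16%. No special measure applies. → 16%.
Line D: polystyrene → VI.2; tubing → VI.2.1; for construction → VI.2.1.2. Scheduled 29%. Selvast agreement on VI.2.2: VI.2.1.2 not covered. → 29%.
Line E: PVC → VI.1; resin in primary form → VI.1.1; for packaging → VI.1.1.2. Scheduled 20%. No special measure applies. → 20%.
Sum: 24% + 5% + 16% + 29% + 20% = 94%.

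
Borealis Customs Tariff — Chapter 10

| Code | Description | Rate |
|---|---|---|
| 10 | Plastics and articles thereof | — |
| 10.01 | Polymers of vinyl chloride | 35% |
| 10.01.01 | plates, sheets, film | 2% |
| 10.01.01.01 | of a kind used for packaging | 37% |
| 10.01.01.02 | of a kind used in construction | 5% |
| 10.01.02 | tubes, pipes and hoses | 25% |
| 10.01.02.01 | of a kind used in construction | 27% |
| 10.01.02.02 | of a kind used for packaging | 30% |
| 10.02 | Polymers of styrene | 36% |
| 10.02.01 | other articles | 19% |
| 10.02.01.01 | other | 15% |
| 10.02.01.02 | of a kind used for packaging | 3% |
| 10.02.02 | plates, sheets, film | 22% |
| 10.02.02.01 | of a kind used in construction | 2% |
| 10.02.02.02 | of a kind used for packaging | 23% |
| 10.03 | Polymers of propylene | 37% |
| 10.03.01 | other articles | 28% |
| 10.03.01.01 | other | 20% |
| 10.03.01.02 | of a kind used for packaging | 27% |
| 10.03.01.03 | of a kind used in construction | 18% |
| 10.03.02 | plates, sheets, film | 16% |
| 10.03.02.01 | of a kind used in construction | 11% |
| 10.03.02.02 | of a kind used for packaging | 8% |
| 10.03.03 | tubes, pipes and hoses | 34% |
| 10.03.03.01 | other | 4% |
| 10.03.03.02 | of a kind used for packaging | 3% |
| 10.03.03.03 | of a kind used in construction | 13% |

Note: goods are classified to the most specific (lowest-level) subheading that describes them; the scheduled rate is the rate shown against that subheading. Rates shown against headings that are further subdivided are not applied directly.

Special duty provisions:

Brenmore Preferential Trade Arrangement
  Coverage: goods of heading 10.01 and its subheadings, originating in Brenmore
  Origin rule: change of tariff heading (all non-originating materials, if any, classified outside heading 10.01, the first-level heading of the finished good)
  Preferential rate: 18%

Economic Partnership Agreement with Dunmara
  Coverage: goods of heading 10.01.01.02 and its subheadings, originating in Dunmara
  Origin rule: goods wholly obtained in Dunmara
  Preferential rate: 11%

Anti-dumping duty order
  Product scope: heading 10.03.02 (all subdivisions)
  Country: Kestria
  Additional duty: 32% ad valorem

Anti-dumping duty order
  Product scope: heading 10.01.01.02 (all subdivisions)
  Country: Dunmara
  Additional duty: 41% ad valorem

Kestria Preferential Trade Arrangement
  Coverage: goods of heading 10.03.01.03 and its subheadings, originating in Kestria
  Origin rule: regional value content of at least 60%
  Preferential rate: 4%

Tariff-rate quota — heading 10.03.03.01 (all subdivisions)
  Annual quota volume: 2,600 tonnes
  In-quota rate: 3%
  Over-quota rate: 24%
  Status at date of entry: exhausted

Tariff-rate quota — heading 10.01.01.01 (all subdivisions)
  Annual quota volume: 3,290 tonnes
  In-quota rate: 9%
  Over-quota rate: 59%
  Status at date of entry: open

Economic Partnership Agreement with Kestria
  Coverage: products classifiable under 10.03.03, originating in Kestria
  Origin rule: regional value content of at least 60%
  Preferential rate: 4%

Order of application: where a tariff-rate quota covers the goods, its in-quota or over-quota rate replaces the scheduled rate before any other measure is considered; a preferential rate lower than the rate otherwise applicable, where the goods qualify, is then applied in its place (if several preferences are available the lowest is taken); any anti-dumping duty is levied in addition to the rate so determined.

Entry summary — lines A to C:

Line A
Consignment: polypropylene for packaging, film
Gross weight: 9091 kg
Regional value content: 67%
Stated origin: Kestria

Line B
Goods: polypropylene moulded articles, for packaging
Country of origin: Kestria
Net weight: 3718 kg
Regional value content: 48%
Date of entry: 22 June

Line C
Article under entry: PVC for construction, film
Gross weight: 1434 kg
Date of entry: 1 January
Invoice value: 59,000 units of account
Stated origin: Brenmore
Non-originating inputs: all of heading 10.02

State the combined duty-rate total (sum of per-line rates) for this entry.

Line A: polypropylene → 10.03; film → 10.03.02; for packaging → 10.03.02.02. Scheduled 8%. Kestria agreement on 10.03.01.03: 10.03.02.02 not covered; Kestria agreement on 10.03.03: 10.03.02.02 not covered; anti-dumping (Kestria, 10.03.02): +32%; total 8% + 32% = 40%. → 40%.
Line B: polypropylene → 10.03; moulded articles → 10.03.01; for packaging → 10.03.01.02. Scheduled 27%. Kestria agreement on 10.03.01.03: 10.03.01.02 not covered; Kestria agreement on 10.03.03: 10.03.01.02 not covered. → 27%.
Line C: PVC → 10.01; film → 10.01.01; for construction → 10.01.01.02. Scheduled 5%. Brenmore agreement on 10.01: CTH met → 18% available; preference 18% not lower than 5% → no reduction. → 5%.
Sum: 40% + 27% + 5% = 72%.

72%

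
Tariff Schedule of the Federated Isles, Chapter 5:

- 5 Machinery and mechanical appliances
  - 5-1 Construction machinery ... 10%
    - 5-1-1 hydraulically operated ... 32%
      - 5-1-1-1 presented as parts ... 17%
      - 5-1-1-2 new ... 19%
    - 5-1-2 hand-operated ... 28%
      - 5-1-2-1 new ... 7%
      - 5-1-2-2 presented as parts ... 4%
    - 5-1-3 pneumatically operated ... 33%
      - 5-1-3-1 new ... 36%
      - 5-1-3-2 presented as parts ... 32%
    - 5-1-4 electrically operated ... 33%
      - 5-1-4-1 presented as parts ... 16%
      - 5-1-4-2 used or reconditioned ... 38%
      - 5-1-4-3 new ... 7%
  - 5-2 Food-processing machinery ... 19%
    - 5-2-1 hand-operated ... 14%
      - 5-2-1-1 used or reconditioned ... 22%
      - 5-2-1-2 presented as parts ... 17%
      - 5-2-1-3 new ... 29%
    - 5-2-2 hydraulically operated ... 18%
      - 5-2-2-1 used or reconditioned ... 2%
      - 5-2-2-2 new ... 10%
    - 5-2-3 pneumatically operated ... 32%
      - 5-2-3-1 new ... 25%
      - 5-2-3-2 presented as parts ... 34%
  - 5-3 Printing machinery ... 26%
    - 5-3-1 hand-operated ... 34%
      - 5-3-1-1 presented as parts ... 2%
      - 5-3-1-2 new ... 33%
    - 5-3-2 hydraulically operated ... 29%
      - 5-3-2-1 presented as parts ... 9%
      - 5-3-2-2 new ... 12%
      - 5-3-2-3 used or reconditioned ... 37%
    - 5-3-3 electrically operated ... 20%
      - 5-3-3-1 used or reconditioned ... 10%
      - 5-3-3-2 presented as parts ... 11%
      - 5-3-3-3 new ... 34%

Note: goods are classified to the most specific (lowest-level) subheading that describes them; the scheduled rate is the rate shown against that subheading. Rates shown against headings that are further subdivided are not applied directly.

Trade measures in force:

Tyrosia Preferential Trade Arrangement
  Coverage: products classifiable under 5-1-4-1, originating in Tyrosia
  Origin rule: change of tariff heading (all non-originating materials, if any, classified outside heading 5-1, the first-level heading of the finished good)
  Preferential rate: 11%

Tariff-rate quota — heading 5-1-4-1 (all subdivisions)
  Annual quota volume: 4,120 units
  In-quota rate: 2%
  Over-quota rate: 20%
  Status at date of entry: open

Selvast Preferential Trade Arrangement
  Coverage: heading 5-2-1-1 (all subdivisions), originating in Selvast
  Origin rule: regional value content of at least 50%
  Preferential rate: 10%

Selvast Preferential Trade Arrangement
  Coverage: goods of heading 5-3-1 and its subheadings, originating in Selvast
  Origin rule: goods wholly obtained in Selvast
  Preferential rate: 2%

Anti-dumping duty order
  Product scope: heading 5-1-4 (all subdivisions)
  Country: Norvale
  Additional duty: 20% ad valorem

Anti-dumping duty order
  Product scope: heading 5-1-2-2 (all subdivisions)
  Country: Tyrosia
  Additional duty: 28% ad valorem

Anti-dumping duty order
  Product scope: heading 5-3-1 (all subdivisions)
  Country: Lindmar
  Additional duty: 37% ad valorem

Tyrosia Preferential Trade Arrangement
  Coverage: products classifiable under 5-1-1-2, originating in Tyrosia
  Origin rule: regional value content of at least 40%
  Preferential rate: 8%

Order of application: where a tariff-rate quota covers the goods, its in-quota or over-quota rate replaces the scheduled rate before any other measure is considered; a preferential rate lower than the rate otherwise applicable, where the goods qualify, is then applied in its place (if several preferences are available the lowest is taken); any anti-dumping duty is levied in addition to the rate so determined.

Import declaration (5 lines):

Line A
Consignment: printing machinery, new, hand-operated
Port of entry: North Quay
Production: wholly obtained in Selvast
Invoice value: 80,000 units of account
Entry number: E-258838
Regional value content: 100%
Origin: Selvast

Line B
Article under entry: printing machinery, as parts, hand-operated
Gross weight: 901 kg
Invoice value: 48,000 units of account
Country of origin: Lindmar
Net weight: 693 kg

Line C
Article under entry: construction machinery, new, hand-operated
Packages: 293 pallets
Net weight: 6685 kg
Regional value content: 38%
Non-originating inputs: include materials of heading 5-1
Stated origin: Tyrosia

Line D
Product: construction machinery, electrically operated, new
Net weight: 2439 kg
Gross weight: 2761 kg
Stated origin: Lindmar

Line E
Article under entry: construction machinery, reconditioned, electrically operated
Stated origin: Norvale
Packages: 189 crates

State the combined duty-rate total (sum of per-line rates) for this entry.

113%

Line A: printing → 5-3; hand-operated → 5-3-1; new → 5-3-1-2. Scheduled 33%. Selvast agreement on 5-2-1-1: 5-3-1-2 not covered; Selvast agreement on 5-3-1: wholly obtained → 2% available; preferential 2%. → 2%.
Line B: printing → 5-3; hand-operated → 5-3-1; as parts → 5-3-1-1. Scheduled 2%. anti-dumping (Lindmar, 5-3-1): +37%; total 2% + 37% = 39%. → 39%.
Line C: construction → 5-1; hand-operated → 5-1-2; new → 5-1-2-1. Scheduled 7%. Tyrosia agreement on 5-1-4-1: 5-1-2-1 not covered; Tyrosia agreement on 5-1-1-2: 5-1-2-1 not covered. → 7%.
Line D: construction → 5-1; electrically operated → 5-1-4; new → 5-1-4-3. Scheduled 7%. No special measure applies. → 7%.
Line E: construction → 5-1; electrically operated → 5-1-4; reconditioned → 5-1-4-2. Scheduled 38%. anti-dumping (Norvale, 5-1-4): +20%; total 38% + 20% = 58%. → 58%.
Sum: 2% + 39% + 7% + 7% + 58% = 113%.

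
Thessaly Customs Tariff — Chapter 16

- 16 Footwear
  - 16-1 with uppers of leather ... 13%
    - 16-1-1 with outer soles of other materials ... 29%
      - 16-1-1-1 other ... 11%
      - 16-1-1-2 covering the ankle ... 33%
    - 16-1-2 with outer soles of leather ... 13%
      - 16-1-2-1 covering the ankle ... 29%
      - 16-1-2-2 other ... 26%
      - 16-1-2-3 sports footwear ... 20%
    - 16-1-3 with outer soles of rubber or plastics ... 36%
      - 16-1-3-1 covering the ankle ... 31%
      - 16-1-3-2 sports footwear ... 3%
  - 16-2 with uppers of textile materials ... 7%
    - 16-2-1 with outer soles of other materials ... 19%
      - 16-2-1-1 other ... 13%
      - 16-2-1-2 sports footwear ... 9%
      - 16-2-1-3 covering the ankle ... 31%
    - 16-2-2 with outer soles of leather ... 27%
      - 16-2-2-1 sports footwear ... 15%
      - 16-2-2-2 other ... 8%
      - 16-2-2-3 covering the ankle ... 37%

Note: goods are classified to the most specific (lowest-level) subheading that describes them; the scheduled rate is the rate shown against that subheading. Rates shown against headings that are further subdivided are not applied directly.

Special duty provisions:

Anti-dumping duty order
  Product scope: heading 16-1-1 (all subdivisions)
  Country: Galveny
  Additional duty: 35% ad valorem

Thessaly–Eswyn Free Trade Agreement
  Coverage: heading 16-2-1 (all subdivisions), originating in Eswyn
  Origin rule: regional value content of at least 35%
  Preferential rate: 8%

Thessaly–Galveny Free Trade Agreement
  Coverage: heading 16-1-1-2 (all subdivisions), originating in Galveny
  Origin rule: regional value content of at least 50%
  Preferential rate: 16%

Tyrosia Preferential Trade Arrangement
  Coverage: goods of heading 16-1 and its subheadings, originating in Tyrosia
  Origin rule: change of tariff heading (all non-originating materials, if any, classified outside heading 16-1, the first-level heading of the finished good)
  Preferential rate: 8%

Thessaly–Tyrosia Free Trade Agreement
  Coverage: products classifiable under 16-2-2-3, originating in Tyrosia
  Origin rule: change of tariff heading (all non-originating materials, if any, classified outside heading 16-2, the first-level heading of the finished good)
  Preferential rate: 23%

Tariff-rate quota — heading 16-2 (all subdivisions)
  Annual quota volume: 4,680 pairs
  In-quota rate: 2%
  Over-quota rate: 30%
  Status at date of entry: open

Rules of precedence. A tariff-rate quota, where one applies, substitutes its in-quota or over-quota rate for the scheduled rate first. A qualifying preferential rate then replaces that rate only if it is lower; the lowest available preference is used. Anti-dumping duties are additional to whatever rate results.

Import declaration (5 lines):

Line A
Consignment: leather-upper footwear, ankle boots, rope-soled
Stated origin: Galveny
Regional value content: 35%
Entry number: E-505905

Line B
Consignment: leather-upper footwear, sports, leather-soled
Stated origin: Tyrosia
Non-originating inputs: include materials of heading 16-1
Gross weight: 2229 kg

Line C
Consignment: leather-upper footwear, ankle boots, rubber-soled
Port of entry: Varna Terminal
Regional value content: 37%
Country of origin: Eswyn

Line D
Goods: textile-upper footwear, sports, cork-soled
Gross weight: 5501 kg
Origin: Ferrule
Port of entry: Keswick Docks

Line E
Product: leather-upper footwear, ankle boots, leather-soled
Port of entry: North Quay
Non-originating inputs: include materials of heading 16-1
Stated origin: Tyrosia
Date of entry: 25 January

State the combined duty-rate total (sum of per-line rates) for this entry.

150%

Line A: leather-upper → 16-1; rope-soled → 16-1-1; ankle boots → 16-1-1-2. Scheduled 33%. Galveny agreement on 16-1-1-2: RVC < 50%; anti-dumping (Galveny, 16-1-1): +35%; total 33% + 35% = 68%. → 68%.
Line B: leather-upper → 16-1; leather-soled → 16-1-2; sports → 16-1-2-3. Scheduled 20%. Tyrosia agreement on 16-1: CTH not met; Tyrosia agreement on 16-2-2-3: 16-1-2-3 not covered. → 20%.
Line C: leather-upper → 16-1; rubber-soled → 16-1-3; ankle boots → 16-1-3-1. Scheduled 31%. Eswyn agreement on 16-2-1: 16-1-3-1 not covered. → 31%.
Line D: textile-upper → 16-2; cork-soled → 16-2-1; sports → 16-2-1-2. Scheduled 9%. quota on 16-2 open → in-quota 2%. → 2%.
Line E: leather-upper → 16-1; leather-soled → 16-1-2; ankle boots → 16-1-2-1. Scheduled 29%. Tyrosia agreement on 16-1: CTH not met; Tyrosia agreement on 16-2-2-3: 16-1-2-1 not covered. → 29%.
Sum: 68% + 20% + 31% + 2% + 29% = 150%.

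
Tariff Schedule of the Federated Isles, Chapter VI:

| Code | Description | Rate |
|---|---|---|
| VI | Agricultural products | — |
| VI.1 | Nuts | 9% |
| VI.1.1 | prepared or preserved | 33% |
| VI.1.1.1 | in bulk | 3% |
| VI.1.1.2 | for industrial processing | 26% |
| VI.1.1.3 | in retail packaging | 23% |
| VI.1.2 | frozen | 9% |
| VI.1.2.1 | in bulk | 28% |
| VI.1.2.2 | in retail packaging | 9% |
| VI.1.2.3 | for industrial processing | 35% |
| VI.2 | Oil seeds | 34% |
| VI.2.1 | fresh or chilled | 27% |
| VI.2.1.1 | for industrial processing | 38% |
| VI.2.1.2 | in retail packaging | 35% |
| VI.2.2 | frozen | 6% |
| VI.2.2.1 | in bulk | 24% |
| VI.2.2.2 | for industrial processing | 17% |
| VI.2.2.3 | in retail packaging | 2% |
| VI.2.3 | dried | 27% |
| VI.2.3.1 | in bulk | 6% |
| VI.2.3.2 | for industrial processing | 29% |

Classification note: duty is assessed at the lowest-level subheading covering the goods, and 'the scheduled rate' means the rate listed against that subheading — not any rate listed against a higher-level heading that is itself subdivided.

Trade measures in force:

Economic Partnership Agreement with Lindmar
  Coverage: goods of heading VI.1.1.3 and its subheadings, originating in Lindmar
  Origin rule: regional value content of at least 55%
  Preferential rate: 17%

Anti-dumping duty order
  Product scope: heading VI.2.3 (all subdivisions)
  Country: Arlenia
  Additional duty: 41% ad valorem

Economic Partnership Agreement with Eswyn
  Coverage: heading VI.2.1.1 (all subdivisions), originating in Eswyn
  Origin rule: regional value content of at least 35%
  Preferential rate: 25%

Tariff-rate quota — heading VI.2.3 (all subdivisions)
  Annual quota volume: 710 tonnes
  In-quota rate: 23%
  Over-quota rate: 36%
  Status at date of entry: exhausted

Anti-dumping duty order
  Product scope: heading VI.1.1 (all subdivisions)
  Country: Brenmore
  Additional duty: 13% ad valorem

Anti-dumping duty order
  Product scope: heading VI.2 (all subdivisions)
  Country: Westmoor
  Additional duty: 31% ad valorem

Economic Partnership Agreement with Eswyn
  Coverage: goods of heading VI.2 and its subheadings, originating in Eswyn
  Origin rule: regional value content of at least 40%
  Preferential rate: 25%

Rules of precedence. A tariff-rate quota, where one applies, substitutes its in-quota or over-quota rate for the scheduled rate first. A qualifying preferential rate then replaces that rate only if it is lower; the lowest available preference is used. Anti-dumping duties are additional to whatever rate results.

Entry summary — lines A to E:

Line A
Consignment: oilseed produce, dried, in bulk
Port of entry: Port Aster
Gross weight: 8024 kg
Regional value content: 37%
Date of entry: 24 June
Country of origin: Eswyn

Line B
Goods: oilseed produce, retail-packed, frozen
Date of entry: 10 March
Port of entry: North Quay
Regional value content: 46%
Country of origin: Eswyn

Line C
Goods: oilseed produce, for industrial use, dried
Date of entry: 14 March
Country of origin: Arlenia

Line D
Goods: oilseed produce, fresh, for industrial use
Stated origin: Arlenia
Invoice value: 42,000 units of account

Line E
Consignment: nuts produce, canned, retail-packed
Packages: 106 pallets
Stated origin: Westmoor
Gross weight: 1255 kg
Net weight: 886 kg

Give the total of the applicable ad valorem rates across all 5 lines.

176%

Line A: oilseed → VI.2; dried → VI.2.3; in bulk → VI.2.3.1. Scheduled 6%. quota on VI.2.3 exhausted → over-quota 36%; Eswyn agreement on VI.2.1.1: VI.2.3.1 not covered; Eswyn agreement on VI.2: RVC < 40%. → 36%.
Line B: oilseed → VI.2; frozen → VI.2.2; retail-packed → VI.2.2.3. Scheduled 2%. Eswyn agreement on VI.2.1.1: VI.2.2.3 not covered; Eswyn agreement on VI.2: RVC ≥ 40% → 25% available; preference 25% not lower than 2% → no reduction. → 2%.
Line C: oilseed → VI.2; dried → VI.2.3; for industrial use → VI.2.3.2. Scheduled 29%. quota on VI.2.3 exhausted → over-quota 36%; anti-dumping (Arlenia, VI.2.3): +41%; total 36% + 41% = 77%. → 77%.
Line D: oilseed → VI.2; fresh → VI.2.1; for industrial use → VI.2.1.1. Scheduled 38%. No special measure applies. → 38%.
Line E: nuts → VI.1; canned → VI.1.1; retail-packed → VI.1.1.3. Scheduled 23%. No special measure applies. → 23%.
Sum: 36% + 2% + 77% + 38% + 23% = 176%.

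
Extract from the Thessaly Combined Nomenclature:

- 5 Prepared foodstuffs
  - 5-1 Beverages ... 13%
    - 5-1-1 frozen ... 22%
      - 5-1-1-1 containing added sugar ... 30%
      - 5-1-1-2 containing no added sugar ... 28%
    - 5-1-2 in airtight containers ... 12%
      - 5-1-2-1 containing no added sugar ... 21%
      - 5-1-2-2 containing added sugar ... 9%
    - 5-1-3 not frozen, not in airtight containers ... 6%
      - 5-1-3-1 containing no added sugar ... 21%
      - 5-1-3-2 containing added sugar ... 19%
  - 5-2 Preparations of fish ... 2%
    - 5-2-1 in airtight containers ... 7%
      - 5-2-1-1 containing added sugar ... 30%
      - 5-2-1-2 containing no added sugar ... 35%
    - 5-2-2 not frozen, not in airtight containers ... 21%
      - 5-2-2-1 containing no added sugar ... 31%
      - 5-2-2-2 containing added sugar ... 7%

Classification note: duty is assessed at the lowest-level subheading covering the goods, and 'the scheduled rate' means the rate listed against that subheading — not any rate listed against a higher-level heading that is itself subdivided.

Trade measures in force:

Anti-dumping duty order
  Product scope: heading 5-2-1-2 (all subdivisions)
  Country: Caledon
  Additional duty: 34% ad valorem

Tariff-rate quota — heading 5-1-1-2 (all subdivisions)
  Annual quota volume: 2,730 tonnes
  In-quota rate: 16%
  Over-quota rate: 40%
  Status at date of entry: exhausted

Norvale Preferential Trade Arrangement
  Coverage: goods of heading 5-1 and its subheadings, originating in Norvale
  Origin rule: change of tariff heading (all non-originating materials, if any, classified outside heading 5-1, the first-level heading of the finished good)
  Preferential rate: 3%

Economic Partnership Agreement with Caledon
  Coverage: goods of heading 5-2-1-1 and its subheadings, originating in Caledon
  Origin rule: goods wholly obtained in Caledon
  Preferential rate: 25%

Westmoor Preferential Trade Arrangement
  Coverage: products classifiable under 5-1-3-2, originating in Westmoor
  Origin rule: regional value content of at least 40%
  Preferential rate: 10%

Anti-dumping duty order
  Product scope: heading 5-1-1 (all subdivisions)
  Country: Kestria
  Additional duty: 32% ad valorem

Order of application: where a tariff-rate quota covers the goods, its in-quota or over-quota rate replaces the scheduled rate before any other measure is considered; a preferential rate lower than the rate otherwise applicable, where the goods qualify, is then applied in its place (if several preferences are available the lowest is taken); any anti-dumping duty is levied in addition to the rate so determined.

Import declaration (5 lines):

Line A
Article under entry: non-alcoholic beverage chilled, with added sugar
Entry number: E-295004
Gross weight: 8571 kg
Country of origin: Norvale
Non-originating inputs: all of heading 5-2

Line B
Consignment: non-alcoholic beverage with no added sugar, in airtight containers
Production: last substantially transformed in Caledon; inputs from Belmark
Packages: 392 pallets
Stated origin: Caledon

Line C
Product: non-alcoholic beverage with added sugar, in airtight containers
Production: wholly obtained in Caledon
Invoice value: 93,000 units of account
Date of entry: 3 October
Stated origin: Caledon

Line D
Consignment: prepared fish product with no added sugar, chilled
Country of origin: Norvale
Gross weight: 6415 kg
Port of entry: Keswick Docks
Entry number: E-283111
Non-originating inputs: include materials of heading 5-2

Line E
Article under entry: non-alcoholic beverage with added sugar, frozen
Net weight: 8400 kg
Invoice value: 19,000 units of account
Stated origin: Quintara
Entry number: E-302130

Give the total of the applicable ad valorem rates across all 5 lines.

94%

Line A: non-alcoholic beverage → 5-1; chilled → 5-1-3; with added sugar → 5-1-3-2. Scheduled 19%. Norvale agreement on 5-1: CTH met → 3% available; preferential 3%. → 3%.
Line B: non-alcoholic beverage → 5-1; in airtight containers → 5-1-2; with no added sugar → 5-1-2-1. Scheduled 21%. Caledon agreement on 5-2-1-1: 5-1-2-1 not covered. → 21%.
Line C: non-alcoholic beverage → 5-1; in airtight containers → 5-1-2; with added sugar → 5-1-2-2. Scheduled 9%. Caledon agreement on 5-2-1-1: 5-1-2-2 not covered. → 9%.
Line D: prepared fish product → 5-2; chilled → 5-2-2; with no added sugar → 5-2-2-1. Scheduled 31%. Norvale agreement on 5-1: 5-2-2-1 not covered. → 31%.
Line E: non-alcoholic beverage → 5-1; frozen → 5-1-1; with added sugar → 5-1-1-1. Scheduled 30%. No special measure applies. → 30%.
Sum: 3% + 21% + 9% + 31% + 30% = 94%.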